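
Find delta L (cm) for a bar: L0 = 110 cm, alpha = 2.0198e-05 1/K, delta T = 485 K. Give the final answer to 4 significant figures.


dL = L0 * alpha * dT
dL = 110 * 2.0198e-05 * 485
dL = 1.078 cm


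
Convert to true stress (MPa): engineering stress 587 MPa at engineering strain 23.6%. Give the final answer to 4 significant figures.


sigma_true = sigma_eng * (1 + epsilon_eng)
sigma_true = 587 * (1 + 0.236)
sigma_true = 725.5 MPa


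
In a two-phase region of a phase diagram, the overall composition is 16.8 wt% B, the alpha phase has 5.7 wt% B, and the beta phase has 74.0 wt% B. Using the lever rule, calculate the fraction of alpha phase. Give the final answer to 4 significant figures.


f_alpha = (C_beta - C0) / (C_beta - C_alpha)
f_alpha = (74.0 - 16.8) / (74.0 - 5.7)
f_alpha = 0.8375


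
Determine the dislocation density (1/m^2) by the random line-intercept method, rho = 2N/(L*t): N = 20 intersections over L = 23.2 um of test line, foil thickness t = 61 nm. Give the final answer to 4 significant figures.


rho = 2N / (L * t)
L = 23.2 um = 2.32e-05 m, t = 61 nm = 6.1e-08 m
rho = 2 * 20 / (2.32e-05 * 6.1e-08)
rho = 2.826e+13 1/m^2


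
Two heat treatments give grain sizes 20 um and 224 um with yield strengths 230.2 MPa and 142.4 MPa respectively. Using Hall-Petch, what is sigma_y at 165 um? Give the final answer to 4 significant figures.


sigma_y = sigma0 + k / sqrt(d)
1/sqrt(d1) = 1/sqrt(2e-05) = 223.607;  1/sqrt(d2) = 66.8153
k = (sigma1 - sigma2) / (1/sqrt(d1) - 1/sqrt(d2)) = (230.2 - 142.4) / (223.607 - 66.8153) = 0.559979 MPa*m^0.5
sigma0 = sigma1 - k/sqrt(d1) = 230.2 - 0.559979*223.607 = 104.985 MPa
sigma_y(d3) = 104.985 + 0.559979 / sqrt(1.65e-04) = 148.6 MPa


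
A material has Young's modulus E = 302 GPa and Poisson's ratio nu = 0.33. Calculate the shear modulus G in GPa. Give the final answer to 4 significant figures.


G = E / (2*(1+nu))
G = 302 / (2*(1+0.33))
G = 113.5 GPa


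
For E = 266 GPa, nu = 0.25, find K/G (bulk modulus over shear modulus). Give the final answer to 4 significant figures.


G = E / (2*(1+nu))
G = 266 / (2*(1+0.25)) = 106.4 GPa
K = E / (3*(1-2*nu))
K = 266 / (3*(1-2*0.25)) = 177.333 GPa
K/G = 177.333 / 106.4 = 1.667


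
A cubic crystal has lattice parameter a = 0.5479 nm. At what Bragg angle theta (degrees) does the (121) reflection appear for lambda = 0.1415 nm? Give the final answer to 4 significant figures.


d = a / sqrt(h^2+k^2+l^2)
d = 0.5479 / sqrt(6) = 0.223679 nm
lambda = 2*d*sin(theta)  =>  sin(theta) = lambda / (2*d)
sin(theta) = 0.1415 / (2 * 0.223679) = 0.316301
theta = 18.44 deg


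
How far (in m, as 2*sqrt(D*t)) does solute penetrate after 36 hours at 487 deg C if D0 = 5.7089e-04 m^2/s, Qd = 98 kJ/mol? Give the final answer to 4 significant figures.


Step 1: D = D0 * exp(-Qd/(R*T))
T = 760.15 K
D = 5.7089e-04 * exp(-98e3 / (8.314 * 760.15)) = 1.05225e-10 m^2/s
Step 2: L = 2*sqrt(D*t)
t = 36 h = 129600 s
L = 2*sqrt(1.05225e-10 * 129600) = 7.386e-03 m


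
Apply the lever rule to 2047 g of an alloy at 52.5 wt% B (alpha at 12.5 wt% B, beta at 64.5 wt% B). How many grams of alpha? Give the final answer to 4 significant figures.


f_alpha = (C_beta - C0) / (C_beta - C_alpha)
f_alpha = (64.5 - 52.5) / (64.5 - 12.5) = 0.230769
m_alpha = f_alpha * m_total = 0.230769 * 2047 = 472.4 g


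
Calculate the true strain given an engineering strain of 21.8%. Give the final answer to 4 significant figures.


epsilon_true = ln(1 + epsilon_eng)
epsilon_true = ln(1 + 0.218)
epsilon_true = 0.1972


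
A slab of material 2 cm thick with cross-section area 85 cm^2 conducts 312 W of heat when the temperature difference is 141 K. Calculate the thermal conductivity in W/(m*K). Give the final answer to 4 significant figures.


k = Q*L / (A*dT)
L = 0.02 m, A = 8.5e-03 m^2
k = 312 * 0.02 / (8.5e-03 * 141)
k = 5.207 W/(m*K)


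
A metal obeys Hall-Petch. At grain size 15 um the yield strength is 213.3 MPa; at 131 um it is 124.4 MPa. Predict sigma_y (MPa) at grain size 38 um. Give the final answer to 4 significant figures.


sigma_y = sigma0 + k / sqrt(d)
1/sqrt(d1) = 1/sqrt(1.5e-05) = 258.199;  1/sqrt(d2) = 87.3704
k = (sigma1 - sigma2) / (1/sqrt(d1) - 1/sqrt(d2)) = (213.3 - 124.4) / (258.199 - 87.3704) = 0.520405 MPa*m^0.5
sigma0 = sigma1 - k/sqrt(d1) = 213.3 - 0.520405*258.199 = 78.932 MPa
sigma_y(d3) = 78.932 + 0.520405 / sqrt(3.8e-05) = 163.4 MPa


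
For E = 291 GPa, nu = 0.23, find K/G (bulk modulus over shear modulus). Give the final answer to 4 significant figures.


G = E / (2*(1+nu))
G = 291 / (2*(1+0.23)) = 118.293 GPa
K = E / (3*(1-2*nu))
K = 291 / (3*(1-2*0.23)) = 179.63 GPa
K/G = 179.63 / 118.293 = 1.519


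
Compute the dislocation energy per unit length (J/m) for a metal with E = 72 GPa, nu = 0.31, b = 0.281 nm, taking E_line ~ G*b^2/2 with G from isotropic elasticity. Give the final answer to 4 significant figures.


Step 1: G = E / (2*(1+nu))
G = 72 / (2*(1+0.31)) = 27.4809 GPa = 2.74809e+10 Pa
Step 2: E_line = G*b^2/2
b = 0.281 nm = 2.81e-10 m
E_line = 0.5 * 2.74809e+10 * (2.81e-10)^2 = 1.085e-09 J/m


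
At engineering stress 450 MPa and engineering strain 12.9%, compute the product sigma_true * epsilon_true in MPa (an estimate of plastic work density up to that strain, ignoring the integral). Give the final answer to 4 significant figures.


sigma_true = sigma_eng * (1 + epsilon_eng)
sigma_true = 450 * (1 + 0.129) = 508.05 MPa
epsilon_true = ln(1 + epsilon_eng)
epsilon_true = ln(1 + 0.129) = 0.121332
sigma_true * epsilon_true = 508.05 * 0.121332 = 61.64 MPa


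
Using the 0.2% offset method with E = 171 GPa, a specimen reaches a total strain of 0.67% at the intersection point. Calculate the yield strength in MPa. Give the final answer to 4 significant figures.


Offset strain = 0.002
Elastic strain at yield = total_strain - offset = 6.7e-03 - 0.002 = 4.7e-03
sigma_y = E * elastic_strain = 171000 * 4.7e-03
sigma_y = 803.7 MPa


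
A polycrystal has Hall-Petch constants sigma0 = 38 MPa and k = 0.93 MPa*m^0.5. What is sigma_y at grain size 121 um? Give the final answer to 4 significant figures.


sigma_y = sigma0 + k / sqrt(d)
d = 121 um = 1.21e-04 m
sigma_y = 38 + 0.93 / sqrt(1.21e-04)
sigma_y = 122.5 MPa


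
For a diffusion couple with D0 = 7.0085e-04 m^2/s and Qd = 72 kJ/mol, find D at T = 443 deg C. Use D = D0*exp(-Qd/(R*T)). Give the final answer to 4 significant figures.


D = D0 * exp(-Qd / (R*T))
T = 716.15 K
D = 7.0085e-04 * exp(-72e3 / (8.314 * 716.15))
D = 3.925e-09 m^2/s


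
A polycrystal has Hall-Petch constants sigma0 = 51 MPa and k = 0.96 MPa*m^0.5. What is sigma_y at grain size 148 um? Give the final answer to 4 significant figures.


sigma_y = sigma0 + k / sqrt(d)
d = 148 um = 1.48e-04 m
sigma_y = 51 + 0.96 / sqrt(1.48e-04)
sigma_y = 129.9 MPa


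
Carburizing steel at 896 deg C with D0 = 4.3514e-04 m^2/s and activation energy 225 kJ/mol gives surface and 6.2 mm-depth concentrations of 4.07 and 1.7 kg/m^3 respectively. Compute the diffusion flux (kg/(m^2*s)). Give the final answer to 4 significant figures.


Step 1: D = D0 * exp(-Qd/(R*T))
T = 896 + 273.15 = 1169.15 K
D = 4.3514e-04 * exp(-225e3 / (8.314 * 1169.15)) = 3.85336e-14 m^2/s
Step 2: J = D * (C1 - C2) / dx
J = 3.85336e-14 * (4.07 - 1.7) / 6.2e-03
J = 1.473e-11 kg/(m^2*s)


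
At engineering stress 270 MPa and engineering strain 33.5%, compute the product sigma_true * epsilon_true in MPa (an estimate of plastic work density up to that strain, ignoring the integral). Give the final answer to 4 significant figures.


sigma_true = sigma_eng * (1 + epsilon_eng)
sigma_true = 270 * (1 + 0.335) = 360.45 MPa
epsilon_true = ln(1 + epsilon_eng)
epsilon_true = ln(1 + 0.335) = 0.288931
sigma_true * epsilon_true = 360.45 * 0.288931 = 104.1 MPa


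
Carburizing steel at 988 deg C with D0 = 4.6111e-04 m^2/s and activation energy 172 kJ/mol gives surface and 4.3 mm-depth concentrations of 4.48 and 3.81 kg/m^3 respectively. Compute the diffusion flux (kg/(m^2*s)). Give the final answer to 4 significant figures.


Step 1: D = D0 * exp(-Qd/(R*T))
T = 988 + 273.15 = 1261.15 K
D = 4.6111e-04 * exp(-172e3 / (8.314 * 1261.15)) = 3.46423e-11 m^2/s
Step 2: J = D * (C1 - C2) / dx
J = 3.46423e-11 * (4.48 - 3.81) / 4.3e-03
J = 5.398e-09 kg/(m^2*s)


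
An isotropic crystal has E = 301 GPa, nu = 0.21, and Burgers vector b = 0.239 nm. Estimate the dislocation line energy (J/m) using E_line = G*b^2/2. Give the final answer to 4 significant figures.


Step 1: G = E / (2*(1+nu))
G = 301 / (2*(1+0.21)) = 124.38 GPa = 1.2438e+11 Pa
Step 2: E_line = G*b^2/2
b = 0.239 nm = 2.39e-10 m
E_line = 0.5 * 1.2438e+11 * (2.39e-10)^2 = 3.552e-09 J/m


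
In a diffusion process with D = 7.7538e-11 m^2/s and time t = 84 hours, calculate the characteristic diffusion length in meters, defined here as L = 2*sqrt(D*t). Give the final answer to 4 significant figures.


t = 84 hr = 302400 s
Diffusion length = 2*sqrt(D*t)
= 2*sqrt(7.7538e-11 * 302400)
= 9.685e-03 m


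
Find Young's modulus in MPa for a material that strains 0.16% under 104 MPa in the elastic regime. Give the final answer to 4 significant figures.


E = sigma / epsilon
epsilon = 0.16% = 1.6e-03
E = 104 / 1.6e-03
E = 65000 MPa


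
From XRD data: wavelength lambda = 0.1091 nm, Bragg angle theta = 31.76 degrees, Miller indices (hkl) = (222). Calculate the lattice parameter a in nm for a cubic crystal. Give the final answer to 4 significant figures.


d = lambda / (2*sin(theta))
d = 0.1091 / (2*sin(31.76 deg))
d = 0.103636 nm
a = d * sqrt(h^2+k^2+l^2) = 0.103636 * sqrt(12)
a = 0.359 nm


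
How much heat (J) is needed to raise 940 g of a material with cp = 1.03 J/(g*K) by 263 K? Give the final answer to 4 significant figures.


Q = m * cp * dT
Q = 940 * 1.03 * 263
Q = 254600 J


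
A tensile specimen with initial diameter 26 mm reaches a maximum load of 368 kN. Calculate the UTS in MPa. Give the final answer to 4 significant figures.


A0 = pi*(d/2)^2 = pi*(26/2)^2 = 530.929 mm^2
UTS = F_max / A0 = 368*1000 / 530.929
UTS = 693.1 MPa


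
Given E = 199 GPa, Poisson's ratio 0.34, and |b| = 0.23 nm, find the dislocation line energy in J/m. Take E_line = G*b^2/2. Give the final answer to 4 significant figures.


Step 1: G = E / (2*(1+nu))
G = 199 / (2*(1+0.34)) = 74.2537 GPa = 7.42537e+10 Pa
Step 2: E_line = G*b^2/2
b = 0.23 nm = 2.3e-10 m
E_line = 0.5 * 7.42537e+10 * (2.3e-10)^2 = 1.964e-09 J/m


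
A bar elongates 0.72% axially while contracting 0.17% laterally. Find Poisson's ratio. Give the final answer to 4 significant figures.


nu = -epsilon_lat / epsilon_axial
Lateral strain is contraction (negative), so using magnitudes:
nu = 0.17 / 0.72
nu = 0.2361


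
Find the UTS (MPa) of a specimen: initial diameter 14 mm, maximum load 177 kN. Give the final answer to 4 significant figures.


A0 = pi*(d/2)^2 = pi*(14/2)^2 = 153.938 mm^2
UTS = F_max / A0 = 177*1000 / 153.938
UTS = 1150 MPa


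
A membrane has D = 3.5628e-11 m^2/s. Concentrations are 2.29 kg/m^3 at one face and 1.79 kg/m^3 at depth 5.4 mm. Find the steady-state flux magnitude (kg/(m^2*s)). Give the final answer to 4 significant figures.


J = -D * (dC/dx) = D * (C1 - C2) / dx
J = 3.5628e-11 * (2.29 - 1.79) / 5.4e-03
J = 3.299e-09 kg/(m^2*s)


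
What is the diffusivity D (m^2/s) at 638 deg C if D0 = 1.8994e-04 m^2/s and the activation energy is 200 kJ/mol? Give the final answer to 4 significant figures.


D = D0 * exp(-Qd / (R*T))
T = 911.15 K
D = 1.8994e-04 * exp(-200e3 / (8.314 * 911.15))
D = 6.495e-16 m^2/s


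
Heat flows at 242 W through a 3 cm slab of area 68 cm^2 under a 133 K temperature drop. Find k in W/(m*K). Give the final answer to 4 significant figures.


k = Q*L / (A*dT)
L = 0.03 m, A = 6.8e-03 m^2
k = 242 * 0.03 / (6.8e-03 * 133)
k = 8.027 W/(m*K)


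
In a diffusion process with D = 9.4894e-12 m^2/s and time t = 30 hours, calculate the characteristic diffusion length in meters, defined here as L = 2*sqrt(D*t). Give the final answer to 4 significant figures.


t = 30 hr = 108000 s
Diffusion length = 2*sqrt(D*t)
= 2*sqrt(9.4894e-12 * 108000)
= 2.025e-03 m


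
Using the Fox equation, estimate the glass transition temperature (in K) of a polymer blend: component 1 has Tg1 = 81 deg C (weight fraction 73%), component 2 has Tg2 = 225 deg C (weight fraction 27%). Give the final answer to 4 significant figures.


1/Tg = w1/Tg1 + w2/Tg2 (in Kelvin)
Tg1 = 354.15 K, Tg2 = 498.15 K
1/Tg = 0.73/354.15 + 0.27/498.15
Tg = 384.1 K


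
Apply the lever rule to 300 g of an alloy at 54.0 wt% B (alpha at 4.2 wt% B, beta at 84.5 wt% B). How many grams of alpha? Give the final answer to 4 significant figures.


f_alpha = (C_beta - C0) / (C_beta - C_alpha)
f_alpha = (84.5 - 54.0) / (84.5 - 4.2) = 0.379826
m_alpha = f_alpha * m_total = 0.379826 * 300 = 113.9 g


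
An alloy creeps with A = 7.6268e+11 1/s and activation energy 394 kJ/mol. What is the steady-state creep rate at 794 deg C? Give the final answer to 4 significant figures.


rate = A * exp(-Q / (R*T))
T = 794 + 273.15 = 1067.15 K
rate = 7.6268e+11 * exp(-394e3 / (8.314 * 1067.15))
rate = 3.947e-08 1/s


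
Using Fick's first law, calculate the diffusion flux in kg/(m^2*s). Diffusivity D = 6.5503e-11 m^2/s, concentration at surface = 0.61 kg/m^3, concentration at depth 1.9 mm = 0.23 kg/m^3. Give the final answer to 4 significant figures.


J = -D * (dC/dx) = D * (C1 - C2) / dx
J = 6.5503e-11 * (0.61 - 0.23) / 1.9e-03
J = 1.31e-08 kg/(m^2*s)


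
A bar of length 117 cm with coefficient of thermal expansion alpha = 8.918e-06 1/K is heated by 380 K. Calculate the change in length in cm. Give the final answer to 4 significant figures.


dL = L0 * alpha * dT
dL = 117 * 8.918e-06 * 380
dL = 0.3965 cm


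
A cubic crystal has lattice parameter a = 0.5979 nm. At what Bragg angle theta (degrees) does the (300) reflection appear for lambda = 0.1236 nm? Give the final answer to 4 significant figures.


d = a / sqrt(h^2+k^2+l^2)
d = 0.5979 / sqrt(9) = 0.1993 nm
lambda = 2*d*sin(theta)  =>  sin(theta) = lambda / (2*d)
sin(theta) = 0.1236 / (2 * 0.1993) = 0.310085
theta = 18.06 deg


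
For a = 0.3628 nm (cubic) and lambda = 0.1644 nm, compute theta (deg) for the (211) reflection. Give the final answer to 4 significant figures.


d = a / sqrt(h^2+k^2+l^2)
d = 0.3628 / sqrt(6) = 0.148112 nm
lambda = 2*d*sin(theta)  =>  sin(theta) = lambda / (2*d)
sin(theta) = 0.1644 / (2 * 0.148112) = 0.554984
theta = 33.71 deg


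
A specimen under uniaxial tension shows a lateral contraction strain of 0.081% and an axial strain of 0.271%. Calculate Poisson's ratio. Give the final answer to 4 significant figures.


nu = -epsilon_lat / epsilon_axial
Lateral strain is contraction (negative), so using magnitudes:
nu = 0.081 / 0.271
nu = 0.2989


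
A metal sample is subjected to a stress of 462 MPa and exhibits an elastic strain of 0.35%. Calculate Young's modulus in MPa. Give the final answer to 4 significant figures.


E = sigma / epsilon
epsilon = 0.35% = 3.5e-03
E = 462 / 3.5e-03
E = 132000 MPa


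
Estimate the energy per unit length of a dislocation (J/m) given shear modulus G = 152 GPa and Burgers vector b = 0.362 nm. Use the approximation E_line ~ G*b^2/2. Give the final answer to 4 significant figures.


E = G*b^2/2
b = 0.362 nm = 3.62e-10 m
G = 152 GPa = 1.52e+11 Pa
E = 0.5 * 1.52e+11 * (3.62e-10)^2
E = 9.959e-09 J/m


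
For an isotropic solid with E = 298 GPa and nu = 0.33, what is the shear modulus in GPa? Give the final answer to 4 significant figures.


G = E / (2*(1+nu))
G = 298 / (2*(1+0.33))
G = 112 GPa


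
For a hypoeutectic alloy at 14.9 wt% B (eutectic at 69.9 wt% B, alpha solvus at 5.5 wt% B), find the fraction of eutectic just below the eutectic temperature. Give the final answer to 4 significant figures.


f_primary = (C_e - C0) / (C_e - C_alpha_max)
f_primary = (69.9 - 14.9) / (69.9 - 5.5)
f_primary = 0.854037
f_eutectic = 1 - 0.854037 = 0.146


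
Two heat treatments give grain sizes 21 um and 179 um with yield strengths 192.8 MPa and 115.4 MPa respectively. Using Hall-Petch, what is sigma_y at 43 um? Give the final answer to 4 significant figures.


sigma_y = sigma0 + k / sqrt(d)
1/sqrt(d1) = 1/sqrt(2.1e-05) = 218.218;  1/sqrt(d2) = 74.7435
k = (sigma1 - sigma2) / (1/sqrt(d1) - 1/sqrt(d2)) = (192.8 - 115.4) / (218.218 - 74.7435) = 0.539469 MPa*m^0.5
sigma0 = sigma1 - k/sqrt(d1) = 192.8 - 0.539469*218.218 = 75.0782 MPa
sigma_y(d3) = 75.0782 + 0.539469 / sqrt(4.3e-05) = 157.3 MPa


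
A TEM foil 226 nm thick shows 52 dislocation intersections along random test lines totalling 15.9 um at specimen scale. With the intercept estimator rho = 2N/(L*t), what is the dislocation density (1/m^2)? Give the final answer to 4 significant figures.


rho = 2N / (L * t)
L = 15.9 um = 1.59e-05 m, t = 226 nm = 2.26e-07 m
rho = 2 * 52 / (1.59e-05 * 2.26e-07)
rho = 2.894e+13 1/m^2


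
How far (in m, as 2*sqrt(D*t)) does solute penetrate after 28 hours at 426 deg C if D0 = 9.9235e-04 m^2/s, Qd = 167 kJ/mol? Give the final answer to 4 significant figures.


Step 1: D = D0 * exp(-Qd/(R*T))
T = 699.15 K
D = 9.9235e-04 * exp(-167e3 / (8.314 * 699.15)) = 3.30652e-16 m^2/s
Step 2: L = 2*sqrt(D*t)
t = 28 h = 100800 s
L = 2*sqrt(3.30652e-16 * 100800) = 1.155e-05 m


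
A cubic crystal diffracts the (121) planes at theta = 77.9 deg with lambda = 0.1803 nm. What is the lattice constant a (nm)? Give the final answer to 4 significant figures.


d = lambda / (2*sin(theta))
d = 0.1803 / (2*sin(77.9 deg))
d = 0.0921983 nm
a = d * sqrt(h^2+k^2+l^2) = 0.0921983 * sqrt(6)
a = 0.2258 nm


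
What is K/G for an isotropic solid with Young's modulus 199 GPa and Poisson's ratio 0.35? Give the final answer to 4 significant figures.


G = E / (2*(1+nu))
G = 199 / (2*(1+0.35)) = 73.7037 GPa
K = E / (3*(1-2*nu))
K = 199 / (3*(1-2*0.35)) = 221.111 GPa
K/G = 221.111 / 73.7037 = 3


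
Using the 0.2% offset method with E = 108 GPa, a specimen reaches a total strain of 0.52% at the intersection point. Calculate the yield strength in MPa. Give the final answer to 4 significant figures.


Offset strain = 0.002
Elastic strain at yield = total_strain - offset = 5.2e-03 - 0.002 = 3.2e-03
sigma_y = E * elastic_strain = 108000 * 3.2e-03
sigma_y = 345.6 MPa


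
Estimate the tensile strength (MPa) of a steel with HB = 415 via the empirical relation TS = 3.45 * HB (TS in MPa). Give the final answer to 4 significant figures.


TS (MPa) = 3.45 * HB
TS = 3.45 * 415
TS = 1432 MPa


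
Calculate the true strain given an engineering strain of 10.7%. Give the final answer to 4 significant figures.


epsilon_true = ln(1 + epsilon_eng)
epsilon_true = ln(1 + 0.107)
epsilon_true = 0.1017


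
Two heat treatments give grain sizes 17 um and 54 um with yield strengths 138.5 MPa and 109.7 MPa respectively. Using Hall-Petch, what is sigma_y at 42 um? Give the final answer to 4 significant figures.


sigma_y = sigma0 + k / sqrt(d)
1/sqrt(d1) = 1/sqrt(1.7e-05) = 242.536;  1/sqrt(d2) = 136.083
k = (sigma1 - sigma2) / (1/sqrt(d1) - 1/sqrt(d2)) = (138.5 - 109.7) / (242.536 - 136.083) = 0.270542 MPa*m^0.5
sigma0 = sigma1 - k/sqrt(d1) = 138.5 - 0.270542*242.536 = 72.8839 MPa
sigma_y(d3) = 72.8839 + 0.270542 / sqrt(4.2e-05) = 114.6 MPa


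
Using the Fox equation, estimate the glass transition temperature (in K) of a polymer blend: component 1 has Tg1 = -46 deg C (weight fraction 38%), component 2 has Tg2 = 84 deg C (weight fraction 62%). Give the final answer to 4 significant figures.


1/Tg = w1/Tg1 + w2/Tg2 (in Kelvin)
Tg1 = 227.15 K, Tg2 = 357.15 K
1/Tg = 0.38/227.15 + 0.62/357.15
Tg = 293.4 K


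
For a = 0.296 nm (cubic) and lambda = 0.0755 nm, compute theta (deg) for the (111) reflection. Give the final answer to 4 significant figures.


d = a / sqrt(h^2+k^2+l^2)
d = 0.296 / sqrt(3) = 0.170896 nm
lambda = 2*d*sin(theta)  =>  sin(theta) = lambda / (2*d)
sin(theta) = 0.0755 / (2 * 0.170896) = 0.220895
theta = 12.76 deg


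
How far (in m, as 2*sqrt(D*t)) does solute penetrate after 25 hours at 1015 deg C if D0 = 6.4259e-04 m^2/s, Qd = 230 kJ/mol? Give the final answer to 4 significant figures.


Step 1: D = D0 * exp(-Qd/(R*T))
T = 1288.15 K
D = 6.4259e-04 * exp(-230e3 / (8.314 * 1288.15)) = 3.02739e-13 m^2/s
Step 2: L = 2*sqrt(D*t)
t = 25 h = 90000 s
L = 2*sqrt(3.02739e-13 * 90000) = 3.301e-04 m


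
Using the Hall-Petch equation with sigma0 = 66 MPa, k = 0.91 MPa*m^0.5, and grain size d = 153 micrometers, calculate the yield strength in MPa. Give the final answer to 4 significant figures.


sigma_y = sigma0 + k / sqrt(d)
d = 153 um = 1.53e-04 m
sigma_y = 66 + 0.91 / sqrt(1.53e-04)
sigma_y = 139.6 MPa


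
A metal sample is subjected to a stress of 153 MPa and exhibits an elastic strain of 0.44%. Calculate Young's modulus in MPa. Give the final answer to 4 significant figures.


E = sigma / epsilon
epsilon = 0.44% = 4.4e-03
E = 153 / 4.4e-03
E = 34770 MPa


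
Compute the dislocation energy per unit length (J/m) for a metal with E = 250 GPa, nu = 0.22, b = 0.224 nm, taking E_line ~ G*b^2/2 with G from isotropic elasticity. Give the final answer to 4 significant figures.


Step 1: G = E / (2*(1+nu))
G = 250 / (2*(1+0.22)) = 102.459 GPa = 1.02459e+11 Pa
Step 2: E_line = G*b^2/2
b = 0.224 nm = 2.24e-10 m
E_line = 0.5 * 1.02459e+11 * (2.24e-10)^2 = 2.57e-09 J/m


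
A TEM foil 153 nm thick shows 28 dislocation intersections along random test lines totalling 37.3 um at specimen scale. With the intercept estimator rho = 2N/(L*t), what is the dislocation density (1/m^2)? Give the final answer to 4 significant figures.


rho = 2N / (L * t)
L = 37.3 um = 3.73e-05 m, t = 153 nm = 1.53e-07 m
rho = 2 * 28 / (3.73e-05 * 1.53e-07)
rho = 9.813e+12 1/m^2


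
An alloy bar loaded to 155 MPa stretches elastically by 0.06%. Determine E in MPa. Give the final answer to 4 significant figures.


E = sigma / epsilon
epsilon = 0.06% = 6e-04
E = 155 / 6e-04
E = 258300 MPa


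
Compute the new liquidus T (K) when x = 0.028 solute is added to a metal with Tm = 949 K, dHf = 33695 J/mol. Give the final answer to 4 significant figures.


dT = R*Tm^2*x / dHf
dT = 8.314 * 949^2 * 0.028 / 33695
dT = 6.22207 K
T_new = 949 - 6.22207 = 942.8 K


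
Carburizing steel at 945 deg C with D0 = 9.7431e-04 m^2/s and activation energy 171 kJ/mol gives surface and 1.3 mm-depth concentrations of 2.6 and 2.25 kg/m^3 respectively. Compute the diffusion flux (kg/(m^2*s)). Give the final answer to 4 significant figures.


Step 1: D = D0 * exp(-Qd/(R*T))
T = 945 + 273.15 = 1218.15 K
D = 9.7431e-04 * exp(-171e3 / (8.314 * 1218.15)) = 4.52794e-11 m^2/s
Step 2: J = D * (C1 - C2) / dx
J = 4.52794e-11 * (2.6 - 2.25) / 1.3e-03
J = 1.219e-08 kg/(m^2*s)


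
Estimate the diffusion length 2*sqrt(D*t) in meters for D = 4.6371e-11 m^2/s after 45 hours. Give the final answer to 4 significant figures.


t = 45 hr = 162000 s
Diffusion length = 2*sqrt(D*t)
= 2*sqrt(4.6371e-11 * 162000)
= 5.482e-03 m


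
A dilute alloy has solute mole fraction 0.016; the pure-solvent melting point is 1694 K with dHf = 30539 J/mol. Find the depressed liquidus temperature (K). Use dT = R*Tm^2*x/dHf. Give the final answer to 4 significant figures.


dT = R*Tm^2*x / dHf
dT = 8.314 * 1694^2 * 0.016 / 30539
dT = 12.4998 K
T_new = 1694 - 12.4998 = 1682 K


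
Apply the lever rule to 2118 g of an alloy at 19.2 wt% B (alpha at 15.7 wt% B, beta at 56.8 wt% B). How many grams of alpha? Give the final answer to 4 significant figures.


f_alpha = (C_beta - C0) / (C_beta - C_alpha)
f_alpha = (56.8 - 19.2) / (56.8 - 15.7) = 0.914842
m_alpha = f_alpha * m_total = 0.914842 * 2118 = 1938 g


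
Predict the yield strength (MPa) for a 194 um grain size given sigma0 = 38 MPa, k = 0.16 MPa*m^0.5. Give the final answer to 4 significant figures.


sigma_y = sigma0 + k / sqrt(d)
d = 194 um = 1.94e-04 m
sigma_y = 38 + 0.16 / sqrt(1.94e-04)
sigma_y = 49.49 MPa


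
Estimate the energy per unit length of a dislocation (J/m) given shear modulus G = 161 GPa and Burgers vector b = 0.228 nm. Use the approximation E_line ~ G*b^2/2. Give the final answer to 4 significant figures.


E = G*b^2/2
b = 0.228 nm = 2.28e-10 m
G = 161 GPa = 1.61e+11 Pa
E = 0.5 * 1.61e+11 * (2.28e-10)^2
E = 4.185e-09 J/m


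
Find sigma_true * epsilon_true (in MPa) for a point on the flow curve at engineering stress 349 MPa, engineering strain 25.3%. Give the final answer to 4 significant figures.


sigma_true = sigma_eng * (1 + epsilon_eng)
sigma_true = 349 * (1 + 0.253) = 437.297 MPa
epsilon_true = ln(1 + epsilon_eng)
epsilon_true = ln(1 + 0.253) = 0.225541
sigma_true * epsilon_true = 437.297 * 0.225541 = 98.63 MPa


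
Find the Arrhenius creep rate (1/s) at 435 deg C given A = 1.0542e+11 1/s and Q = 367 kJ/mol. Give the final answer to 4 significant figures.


rate = A * exp(-Q / (R*T))
T = 435 + 273.15 = 708.15 K
rate = 1.0542e+11 * exp(-367e3 / (8.314 * 708.15))
rate = 8.938e-17 1/s


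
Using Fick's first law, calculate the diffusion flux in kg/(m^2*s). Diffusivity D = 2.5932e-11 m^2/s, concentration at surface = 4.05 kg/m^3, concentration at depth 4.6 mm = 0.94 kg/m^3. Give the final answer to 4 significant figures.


J = -D * (dC/dx) = D * (C1 - C2) / dx
J = 2.5932e-11 * (4.05 - 0.94) / 4.6e-03
J = 1.753e-08 kg/(m^2*s)


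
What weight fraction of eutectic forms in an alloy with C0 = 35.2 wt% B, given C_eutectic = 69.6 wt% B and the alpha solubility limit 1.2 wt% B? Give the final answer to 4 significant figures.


f_primary = (C_e - C0) / (C_e - C_alpha_max)
f_primary = (69.6 - 35.2) / (69.6 - 1.2)
f_primary = 0.502924
f_eutectic = 1 - 0.502924 = 0.4971


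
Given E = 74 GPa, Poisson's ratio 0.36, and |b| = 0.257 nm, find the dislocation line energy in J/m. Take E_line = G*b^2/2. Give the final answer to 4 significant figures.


Step 1: G = E / (2*(1+nu))
G = 74 / (2*(1+0.36)) = 27.2059 GPa = 2.72059e+10 Pa
Step 2: E_line = G*b^2/2
b = 0.257 nm = 2.57e-10 m
E_line = 0.5 * 2.72059e+10 * (2.57e-10)^2 = 8.985e-10 J/m


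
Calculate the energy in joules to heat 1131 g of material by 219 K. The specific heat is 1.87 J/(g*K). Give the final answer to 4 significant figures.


Q = m * cp * dT
Q = 1131 * 1.87 * 219
Q = 463200 J


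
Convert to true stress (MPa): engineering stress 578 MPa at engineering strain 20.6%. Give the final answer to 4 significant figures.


sigma_true = sigma_eng * (1 + epsilon_eng)
sigma_true = 578 * (1 + 0.206)
sigma_true = 697.1 MPa


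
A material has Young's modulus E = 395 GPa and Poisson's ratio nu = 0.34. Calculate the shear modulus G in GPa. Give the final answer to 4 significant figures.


G = E / (2*(1+nu))
G = 395 / (2*(1+0.34))
G = 147.4 GPa


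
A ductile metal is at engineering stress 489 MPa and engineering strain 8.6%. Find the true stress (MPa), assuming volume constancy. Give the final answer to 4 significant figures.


sigma_true = sigma_eng * (1 + epsilon_eng)
sigma_true = 489 * (1 + 0.086)
sigma_true = 531.1 MPa


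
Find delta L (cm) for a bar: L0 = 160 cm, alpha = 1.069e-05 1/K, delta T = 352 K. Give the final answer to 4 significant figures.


dL = L0 * alpha * dT
dL = 160 * 1.069e-05 * 352
dL = 0.6021 cm


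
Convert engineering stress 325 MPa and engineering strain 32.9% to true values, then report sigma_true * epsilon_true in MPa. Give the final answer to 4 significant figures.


sigma_true = sigma_eng * (1 + epsilon_eng)
sigma_true = 325 * (1 + 0.329) = 431.925 MPa
epsilon_true = ln(1 + epsilon_eng)
epsilon_true = ln(1 + 0.329) = 0.284427
sigma_true * epsilon_true = 431.925 * 0.284427 = 122.9 MPa


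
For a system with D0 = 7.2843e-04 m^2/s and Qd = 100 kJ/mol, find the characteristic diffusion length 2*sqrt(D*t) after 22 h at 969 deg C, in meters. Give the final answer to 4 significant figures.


Step 1: D = D0 * exp(-Qd/(R*T))
T = 1242.15 K
D = 7.2843e-04 * exp(-100e3 / (8.314 * 1242.15)) = 4.54e-08 m^2/s
Step 2: L = 2*sqrt(D*t)
t = 22 h = 79200 s
L = 2*sqrt(4.54e-08 * 79200) = 0.1199 m


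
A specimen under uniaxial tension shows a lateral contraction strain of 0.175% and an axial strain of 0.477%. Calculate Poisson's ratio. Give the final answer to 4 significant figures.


nu = -epsilon_lat / epsilon_axial
Lateral strain is contraction (negative), so using magnitudes:
nu = 0.175 / 0.477
nu = 0.3669


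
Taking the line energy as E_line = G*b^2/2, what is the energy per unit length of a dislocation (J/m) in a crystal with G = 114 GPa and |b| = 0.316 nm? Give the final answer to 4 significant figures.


E = G*b^2/2
b = 0.316 nm = 3.16e-10 m
G = 114 GPa = 1.14e+11 Pa
E = 0.5 * 1.14e+11 * (3.16e-10)^2
E = 5.692e-09 J/m


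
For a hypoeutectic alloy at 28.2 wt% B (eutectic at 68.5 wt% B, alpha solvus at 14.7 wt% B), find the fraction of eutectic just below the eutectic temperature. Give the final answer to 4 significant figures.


f_primary = (C_e - C0) / (C_e - C_alpha_max)
f_primary = (68.5 - 28.2) / (68.5 - 14.7)
f_primary = 0.749071
f_eutectic = 1 - 0.749071 = 0.2509


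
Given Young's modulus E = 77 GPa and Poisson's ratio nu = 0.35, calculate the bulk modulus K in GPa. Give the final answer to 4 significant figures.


K = E / (3*(1-2*nu))
K = 77 / (3*(1-2*0.35))
K = 85.56 GPa


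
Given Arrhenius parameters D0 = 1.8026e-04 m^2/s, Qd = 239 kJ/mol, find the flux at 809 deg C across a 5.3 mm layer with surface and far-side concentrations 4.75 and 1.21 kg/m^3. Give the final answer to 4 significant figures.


Step 1: D = D0 * exp(-Qd/(R*T))
T = 809 + 273.15 = 1082.15 K
D = 1.8026e-04 * exp(-239e3 / (8.314 * 1082.15)) = 5.23741e-16 m^2/s
Step 2: J = D * (C1 - C2) / dx
J = 5.23741e-16 * (4.75 - 1.21) / 5.3e-03
J = 3.498e-13 kg/(m^2*s)


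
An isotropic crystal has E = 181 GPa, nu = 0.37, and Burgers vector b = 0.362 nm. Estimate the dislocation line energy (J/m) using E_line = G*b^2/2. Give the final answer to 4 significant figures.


Step 1: G = E / (2*(1+nu))
G = 181 / (2*(1+0.37)) = 66.0584 GPa = 6.60584e+10 Pa
Step 2: E_line = G*b^2/2
b = 0.362 nm = 3.62e-10 m
E_line = 0.5 * 6.60584e+10 * (3.62e-10)^2 = 4.328e-09 J/m


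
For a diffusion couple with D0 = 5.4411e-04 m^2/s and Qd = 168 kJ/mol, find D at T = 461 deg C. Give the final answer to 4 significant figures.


D = D0 * exp(-Qd / (R*T))
T = 734.15 K
D = 5.4411e-04 * exp(-168e3 / (8.314 * 734.15))
D = 6.055e-16 m^2/s


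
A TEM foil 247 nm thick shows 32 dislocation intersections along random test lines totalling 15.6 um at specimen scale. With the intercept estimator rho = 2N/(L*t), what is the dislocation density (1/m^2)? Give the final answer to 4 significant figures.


rho = 2N / (L * t)
L = 15.6 um = 1.56e-05 m, t = 247 nm = 2.47e-07 m
rho = 2 * 32 / (1.56e-05 * 2.47e-07)
rho = 1.661e+13 1/m^2


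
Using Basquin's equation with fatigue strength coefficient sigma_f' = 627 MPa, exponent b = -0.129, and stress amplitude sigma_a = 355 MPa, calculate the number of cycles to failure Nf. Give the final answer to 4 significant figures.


sigma_a = sigma_f' * (2*Nf)^b
2*Nf = (sigma_a / sigma_f')^(1/b)
2*Nf = (355 / 627)^(1/-0.129)
2*Nf = 82.2304
Nf = 41.12 cycles


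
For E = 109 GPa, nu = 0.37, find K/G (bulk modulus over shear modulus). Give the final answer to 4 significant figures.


G = E / (2*(1+nu))
G = 109 / (2*(1+0.37)) = 39.781 GPa
K = E / (3*(1-2*nu))
K = 109 / (3*(1-2*0.37)) = 139.744 GPa
K/G = 139.744 / 39.781 = 3.513


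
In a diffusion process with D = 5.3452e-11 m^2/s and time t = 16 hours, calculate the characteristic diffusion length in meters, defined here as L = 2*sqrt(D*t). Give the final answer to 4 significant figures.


t = 16 hr = 57600 s
Diffusion length = 2*sqrt(D*t)
= 2*sqrt(5.3452e-11 * 57600)
= 3.509e-03 m


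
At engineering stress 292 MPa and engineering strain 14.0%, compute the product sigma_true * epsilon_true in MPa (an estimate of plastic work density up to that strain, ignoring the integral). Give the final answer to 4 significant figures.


sigma_true = sigma_eng * (1 + epsilon_eng)
sigma_true = 292 * (1 + 0.14) = 332.88 MPa
epsilon_true = ln(1 + epsilon_eng)
epsilon_true = ln(1 + 0.14) = 0.131028
sigma_true * epsilon_true = 332.88 * 0.131028 = 43.62 MPa


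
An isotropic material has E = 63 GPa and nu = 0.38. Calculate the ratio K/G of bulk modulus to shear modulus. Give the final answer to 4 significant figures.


G = E / (2*(1+nu))
G = 63 / (2*(1+0.38)) = 22.8261 GPa
K = E / (3*(1-2*nu))
K = 63 / (3*(1-2*0.38)) = 87.5 GPa
K/G = 87.5 / 22.8261 = 3.833


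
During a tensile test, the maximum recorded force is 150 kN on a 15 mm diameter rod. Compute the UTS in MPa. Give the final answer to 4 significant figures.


A0 = pi*(d/2)^2 = pi*(15/2)^2 = 176.715 mm^2
UTS = F_max / A0 = 150*1000 / 176.715
UTS = 848.8 MPa


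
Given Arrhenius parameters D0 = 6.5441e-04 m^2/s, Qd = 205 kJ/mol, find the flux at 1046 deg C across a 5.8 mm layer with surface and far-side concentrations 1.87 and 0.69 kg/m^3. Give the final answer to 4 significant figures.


Step 1: D = D0 * exp(-Qd/(R*T))
T = 1046 + 273.15 = 1319.15 K
D = 6.5441e-04 * exp(-205e3 / (8.314 * 1319.15)) = 4.99036e-12 m^2/s
Step 2: J = D * (C1 - C2) / dx
J = 4.99036e-12 * (1.87 - 0.69) / 5.8e-03
J = 1.015e-09 kg/(m^2*s)


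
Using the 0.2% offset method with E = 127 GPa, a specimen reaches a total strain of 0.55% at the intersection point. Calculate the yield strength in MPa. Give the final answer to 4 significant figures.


Offset strain = 0.002
Elastic strain at yield = total_strain - offset = 5.5e-03 - 0.002 = 3.5e-03
sigma_y = E * elastic_strain = 127000 * 3.5e-03
sigma_y = 444.5 MPa


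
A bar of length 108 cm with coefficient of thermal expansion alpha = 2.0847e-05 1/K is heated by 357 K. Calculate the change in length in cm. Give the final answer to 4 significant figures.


dL = L0 * alpha * dT
dL = 108 * 2.0847e-05 * 357
dL = 0.8038 cm


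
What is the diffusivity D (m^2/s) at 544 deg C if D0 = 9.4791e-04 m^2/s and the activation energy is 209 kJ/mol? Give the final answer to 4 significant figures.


D = D0 * exp(-Qd / (R*T))
T = 817.15 K
D = 9.4791e-04 * exp(-209e3 / (8.314 * 817.15))
D = 4.134e-17 m^2/s


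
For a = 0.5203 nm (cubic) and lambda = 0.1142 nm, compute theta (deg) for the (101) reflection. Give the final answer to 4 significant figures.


d = a / sqrt(h^2+k^2+l^2)
d = 0.5203 / sqrt(2) = 0.367908 nm
lambda = 2*d*sin(theta)  =>  sin(theta) = lambda / (2*d)
sin(theta) = 0.1142 / (2 * 0.367908) = 0.155202
theta = 8.929 deg


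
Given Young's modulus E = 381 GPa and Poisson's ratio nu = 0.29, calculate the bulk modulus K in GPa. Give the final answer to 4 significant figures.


K = E / (3*(1-2*nu))
K = 381 / (3*(1-2*0.29))
K = 302.4 GPa


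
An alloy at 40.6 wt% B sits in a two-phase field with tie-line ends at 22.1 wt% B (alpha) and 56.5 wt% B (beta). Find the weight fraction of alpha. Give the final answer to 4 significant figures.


f_alpha = (C_beta - C0) / (C_beta - C_alpha)
f_alpha = (56.5 - 40.6) / (56.5 - 22.1)
f_alpha = 0.4622


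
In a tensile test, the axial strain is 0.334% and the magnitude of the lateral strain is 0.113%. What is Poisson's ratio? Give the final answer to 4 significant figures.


nu = -epsilon_lat / epsilon_axial
Lateral strain is contraction (negative), so using magnitudes:
nu = 0.113 / 0.334
nu = 0.3383


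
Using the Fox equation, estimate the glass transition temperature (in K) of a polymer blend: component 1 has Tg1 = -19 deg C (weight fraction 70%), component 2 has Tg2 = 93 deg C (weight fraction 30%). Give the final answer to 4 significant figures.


1/Tg = w1/Tg1 + w2/Tg2 (in Kelvin)
Tg1 = 254.15 K, Tg2 = 366.15 K
1/Tg = 0.7/254.15 + 0.3/366.15
Tg = 279.8 K


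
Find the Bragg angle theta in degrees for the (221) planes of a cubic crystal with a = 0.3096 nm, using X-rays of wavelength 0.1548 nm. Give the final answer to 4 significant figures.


d = a / sqrt(h^2+k^2+l^2)
d = 0.3096 / sqrt(9) = 0.1032 nm
lambda = 2*d*sin(theta)  =>  sin(theta) = lambda / (2*d)
sin(theta) = 0.1548 / (2 * 0.1032) = 0.75
theta = 48.59 deg


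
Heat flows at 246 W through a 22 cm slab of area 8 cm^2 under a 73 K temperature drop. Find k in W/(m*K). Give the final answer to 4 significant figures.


k = Q*L / (A*dT)
L = 0.22 m, A = 8e-04 m^2
k = 246 * 0.22 / (8e-04 * 73)
k = 926.7 W/(m*K)


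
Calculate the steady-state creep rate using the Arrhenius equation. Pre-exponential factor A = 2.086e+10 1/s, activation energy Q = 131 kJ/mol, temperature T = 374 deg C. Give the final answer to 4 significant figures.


rate = A * exp(-Q / (R*T))
T = 374 + 273.15 = 647.15 K
rate = 2.086e+10 * exp(-131e3 / (8.314 * 647.15))
rate = 0.5563 1/s


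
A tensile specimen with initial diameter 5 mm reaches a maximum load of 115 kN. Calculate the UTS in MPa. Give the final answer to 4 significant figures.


A0 = pi*(d/2)^2 = pi*(5/2)^2 = 19.635 mm^2
UTS = F_max / A0 = 115*1000 / 19.635
UTS = 5857 MPa


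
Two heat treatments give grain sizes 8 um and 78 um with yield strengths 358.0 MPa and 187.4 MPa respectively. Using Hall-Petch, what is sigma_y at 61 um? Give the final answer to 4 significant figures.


sigma_y = sigma0 + k / sqrt(d)
1/sqrt(d1) = 1/sqrt(8e-06) = 353.553;  1/sqrt(d2) = 113.228
k = (sigma1 - sigma2) / (1/sqrt(d1) - 1/sqrt(d2)) = (358.0 - 187.4) / (353.553 - 113.228) = 0.70987 MPa*m^0.5
sigma0 = sigma1 - k/sqrt(d1) = 358.0 - 0.70987*353.553 = 107.023 MPa
sigma_y(d3) = 107.023 + 0.70987 / sqrt(6.1e-05) = 197.9 MPa


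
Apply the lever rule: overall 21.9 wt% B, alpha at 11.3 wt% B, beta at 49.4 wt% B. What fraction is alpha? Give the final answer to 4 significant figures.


f_alpha = (C_beta - C0) / (C_beta - C_alpha)
f_alpha = (49.4 - 21.9) / (49.4 - 11.3)
f_alpha = 0.7218


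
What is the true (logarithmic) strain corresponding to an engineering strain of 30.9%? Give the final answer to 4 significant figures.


epsilon_true = ln(1 + epsilon_eng)
epsilon_true = ln(1 + 0.309)
epsilon_true = 0.2693


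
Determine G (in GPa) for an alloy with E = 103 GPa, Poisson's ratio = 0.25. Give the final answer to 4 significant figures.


G = E / (2*(1+nu))
G = 103 / (2*(1+0.25))
G = 41.2 GPa


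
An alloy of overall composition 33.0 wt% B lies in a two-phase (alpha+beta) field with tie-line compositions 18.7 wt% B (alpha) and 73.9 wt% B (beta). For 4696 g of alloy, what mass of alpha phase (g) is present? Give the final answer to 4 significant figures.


f_alpha = (C_beta - C0) / (C_beta - C_alpha)
f_alpha = (73.9 - 33.0) / (73.9 - 18.7) = 0.740942
m_alpha = f_alpha * m_total = 0.740942 * 4696 = 3479 g


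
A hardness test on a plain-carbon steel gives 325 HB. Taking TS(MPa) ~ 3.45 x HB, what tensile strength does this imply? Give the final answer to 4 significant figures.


TS (MPa) = 3.45 * HB
TS = 3.45 * 325
TS = 1121 MPa


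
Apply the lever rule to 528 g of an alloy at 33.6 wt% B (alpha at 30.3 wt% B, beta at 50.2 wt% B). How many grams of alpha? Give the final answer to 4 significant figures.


f_alpha = (C_beta - C0) / (C_beta - C_alpha)
f_alpha = (50.2 - 33.6) / (50.2 - 30.3) = 0.834171
m_alpha = f_alpha * m_total = 0.834171 * 528 = 440.4 g


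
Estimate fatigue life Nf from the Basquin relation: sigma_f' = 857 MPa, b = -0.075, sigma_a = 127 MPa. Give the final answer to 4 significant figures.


sigma_a = sigma_f' * (2*Nf)^b
2*Nf = (sigma_a / sigma_f')^(1/b)
2*Nf = (127 / 857)^(1/-0.075)
2*Nf = 1.13683e+11
Nf = 5.684e+10 cycles


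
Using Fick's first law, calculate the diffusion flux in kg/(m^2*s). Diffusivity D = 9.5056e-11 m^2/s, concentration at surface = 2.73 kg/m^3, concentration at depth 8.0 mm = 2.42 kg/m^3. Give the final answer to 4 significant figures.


J = -D * (dC/dx) = D * (C1 - C2) / dx
J = 9.5056e-11 * (2.73 - 2.42) / 8e-03
J = 3.683e-09 kg/(m^2*s)


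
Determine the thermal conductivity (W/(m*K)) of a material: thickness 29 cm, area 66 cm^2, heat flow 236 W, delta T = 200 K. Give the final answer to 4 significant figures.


k = Q*L / (A*dT)
L = 0.29 m, A = 6.6e-03 m^2
k = 236 * 0.29 / (6.6e-03 * 200)
k = 51.85 W/(m*K)
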